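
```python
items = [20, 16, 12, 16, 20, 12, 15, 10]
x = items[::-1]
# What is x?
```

items has length 8. The slice items[::-1] selects indices [7, 6, 5, 4, 3, 2, 1, 0] (7->10, 6->15, 5->12, 4->20, 3->16, 2->12, 1->16, 0->20), giving [10, 15, 12, 20, 16, 12, 16, 20].

[10, 15, 12, 20, 16, 12, 16, 20]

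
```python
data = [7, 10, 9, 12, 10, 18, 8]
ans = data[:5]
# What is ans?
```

data has length 7. The slice data[:5] selects indices [0, 1, 2, 3, 4] (0->7, 1->10, 2->9, 3->12, 4->10), giving [7, 10, 9, 12, 10].

[7, 10, 9, 12, 10]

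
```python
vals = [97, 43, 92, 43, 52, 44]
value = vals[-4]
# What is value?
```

vals has length 6. Negative index -4 maps to positive index 6 + (-4) = 2. vals[2] = 92.

92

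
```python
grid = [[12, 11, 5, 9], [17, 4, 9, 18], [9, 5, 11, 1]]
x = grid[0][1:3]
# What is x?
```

grid[0] = [12, 11, 5, 9]. grid[0] has length 4. The slice grid[0][1:3] selects indices [1, 2] (1->11, 2->5), giving [11, 5].

[11, 5]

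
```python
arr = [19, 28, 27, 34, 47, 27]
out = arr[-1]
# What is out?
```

arr has length 6. Negative index -1 maps to positive index 6 + (-1) = 5. arr[5] = 27.

27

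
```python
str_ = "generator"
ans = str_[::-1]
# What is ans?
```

str_ has length 9. The slice str_[::-1] selects indices [8, 7, 6, 5, 4, 3, 2, 1, 0] (8->'r', 7->'o', 6->'t', 5->'a', 4->'r', 3->'e', 2->'n', 1->'e', 0->'g'), giving 'rotareneg'.

'rotareneg'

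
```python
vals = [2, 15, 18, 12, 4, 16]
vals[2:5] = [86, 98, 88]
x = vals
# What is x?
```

vals starts as [2, 15, 18, 12, 4, 16] (length 6). The slice vals[2:5] covers indices [2, 3, 4] with values [18, 12, 4]. Replacing that slice with [86, 98, 88] (same length) produces [2, 15, 86, 98, 88, 16].

[2, 15, 86, 98, 88, 16]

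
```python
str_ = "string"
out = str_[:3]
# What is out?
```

str_ has length 6. The slice str_[:3] selects indices [0, 1, 2] (0->'s', 1->'t', 2->'r'), giving 'str'.

'str'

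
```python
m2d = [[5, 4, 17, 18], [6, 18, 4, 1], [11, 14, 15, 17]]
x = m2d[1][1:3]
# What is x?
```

m2d[1] = [6, 18, 4, 1]. m2d[1] has length 4. The slice m2d[1][1:3] selects indices [1, 2] (1->18, 2->4), giving [18, 4].

[18, 4]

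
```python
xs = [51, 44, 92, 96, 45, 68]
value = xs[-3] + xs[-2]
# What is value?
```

xs has length 6. Negative index -3 maps to positive index 6 + (-3) = 3. xs[3] = 96.
xs has length 6. Negative index -2 maps to positive index 6 + (-2) = 4. xs[4] = 45.
Sum: 96 + 45 = 141.

141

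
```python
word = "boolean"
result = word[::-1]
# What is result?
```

word has length 7. The slice word[::-1] selects indices [6, 5, 4, 3, 2, 1, 0] (6->'n', 5->'a', 4->'e', 3->'l', 2->'o', 1->'o', 0->'b'), giving 'naeloob'.

'naeloob'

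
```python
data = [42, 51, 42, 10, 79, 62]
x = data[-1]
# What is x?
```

data has length 6. Negative index -1 maps to positive index 6 + (-1) = 5. data[5] = 62.

62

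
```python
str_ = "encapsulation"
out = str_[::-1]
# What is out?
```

str_ has length 13. The slice str_[::-1] selects indices [12, 11, 10, 9, 8, 7, 6, 5, 4, 3, 2, 1, 0] (12->'n', 11->'o', 10->'i', 9->'t', 8->'a', 7->'l', 6->'u', 5->'s', 4->'p', 3->'a', 2->'c', 1->'n', 0->'e'), giving 'noitaluspacne'.

'noitaluspacne'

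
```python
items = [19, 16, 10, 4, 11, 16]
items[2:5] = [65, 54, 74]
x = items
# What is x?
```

items starts as [19, 16, 10, 4, 11, 16] (length 6). The slice items[2:5] covers indices [2, 3, 4] with values [10, 4, 11]. Replacing that slice with [65, 54, 74] (same length) produces [19, 16, 65, 54, 74, 16].

[19, 16, 65, 54, 74, 16]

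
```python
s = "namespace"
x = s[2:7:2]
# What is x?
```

s has length 9. The slice s[2:7:2] selects indices [2, 4, 6] (2->'m', 4->'s', 6->'a'), giving 'msa'.

'msa'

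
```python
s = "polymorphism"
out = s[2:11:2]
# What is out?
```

s has length 12. The slice s[2:11:2] selects indices [2, 4, 6, 8, 10] (2->'l', 4->'m', 6->'r', 8->'h', 10->'s'), giving 'lmrhs'.

'lmrhs'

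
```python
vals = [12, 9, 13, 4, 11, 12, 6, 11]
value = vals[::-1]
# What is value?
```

vals has length 8. The slice vals[::-1] selects indices [7, 6, 5, 4, 3, 2, 1, 0] (7->11, 6->6, 5->12, 4->11, 3->4, 2->13, 1->9, 0->12), giving [11, 6, 12, 11, 4, 13, 9, 12].

[11, 6, 12, 11, 4, 13, 9, 12]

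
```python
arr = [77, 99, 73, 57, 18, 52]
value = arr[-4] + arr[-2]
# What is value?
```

arr has length 6. Negative index -4 maps to positive index 6 + (-4) = 2. arr[2] = 73.
arr has length 6. Negative index -2 maps to positive index 6 + (-2) = 4. arr[4] = 18.
Sum: 73 + 18 = 91.

91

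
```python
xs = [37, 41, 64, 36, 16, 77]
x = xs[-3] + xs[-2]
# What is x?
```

xs has length 6. Negative index -3 maps to positive index 6 + (-3) = 3. xs[3] = 36.
xs has length 6. Negative index -2 maps to positive index 6 + (-2) = 4. xs[4] = 16.
Sum: 36 + 16 = 52.

52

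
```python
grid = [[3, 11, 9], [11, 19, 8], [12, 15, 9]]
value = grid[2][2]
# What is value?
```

grid[2] = [12, 15, 9]. Taking column 2 of that row yields 9.

9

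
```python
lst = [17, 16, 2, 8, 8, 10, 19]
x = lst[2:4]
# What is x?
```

lst has length 7. The slice lst[2:4] selects indices [2, 3] (2->2, 3->8), giving [2, 8].

[2, 8]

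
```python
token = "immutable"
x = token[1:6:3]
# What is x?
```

token has length 9. The slice token[1:6:3] selects indices [1, 4] (1->'m', 4->'t'), giving 'mt'.

'mt'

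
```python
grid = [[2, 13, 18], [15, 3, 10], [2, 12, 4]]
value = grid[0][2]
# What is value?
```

grid[0] = [2, 13, 18]. Taking column 2 of that row yields 18.

18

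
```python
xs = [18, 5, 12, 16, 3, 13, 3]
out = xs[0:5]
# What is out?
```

xs has length 7. The slice xs[0:5] selects indices [0, 1, 2, 3, 4] (0->18, 1->5, 2->12, 3->16, 4->3), giving [18, 5, 12, 16, 3].

[18, 5, 12, 16, 3]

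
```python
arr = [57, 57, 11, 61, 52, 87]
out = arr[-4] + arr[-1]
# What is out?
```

arr has length 6. Negative index -4 maps to positive index 6 + (-4) = 2. arr[2] = 11.
arr has length 6. Negative index -1 maps to positive index 6 + (-1) = 5. arr[5] = 87.
Sum: 11 + 87 = 98.

98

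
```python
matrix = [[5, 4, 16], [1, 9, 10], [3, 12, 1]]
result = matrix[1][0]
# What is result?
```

matrix[1] = [1, 9, 10]. Taking column 0 of that row yields 1.

1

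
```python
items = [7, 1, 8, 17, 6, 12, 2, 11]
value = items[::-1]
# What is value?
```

items has length 8. The slice items[::-1] selects indices [7, 6, 5, 4, 3, 2, 1, 0] (7->11, 6->2, 5->12, 4->6, 3->17, 2->8, 1->1, 0->7), giving [11, 2, 12, 6, 17, 8, 1, 7].

[11, 2, 12, 6, 17, 8, 1, 7]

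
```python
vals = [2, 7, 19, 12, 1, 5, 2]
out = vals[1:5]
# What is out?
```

vals has length 7. The slice vals[1:5] selects indices [1, 2, 3, 4] (1->7, 2->19, 3->12, 4->1), giving [7, 19, 12, 1].

[7, 19, 12, 1]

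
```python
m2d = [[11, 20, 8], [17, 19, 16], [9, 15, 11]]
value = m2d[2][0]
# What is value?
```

m2d[2] = [9, 15, 11]. Taking column 0 of that row yields 9.

9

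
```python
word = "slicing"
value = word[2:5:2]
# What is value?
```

word has length 7. The slice word[2:5:2] selects indices [2, 4] (2->'i', 4->'i'), giving 'ii'.

'ii'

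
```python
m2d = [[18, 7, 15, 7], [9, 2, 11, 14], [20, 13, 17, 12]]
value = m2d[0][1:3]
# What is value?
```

m2d[0] = [18, 7, 15, 7]. m2d[0] has length 4. The slice m2d[0][1:3] selects indices [1, 2] (1->7, 2->15), giving [7, 15].

[7, 15]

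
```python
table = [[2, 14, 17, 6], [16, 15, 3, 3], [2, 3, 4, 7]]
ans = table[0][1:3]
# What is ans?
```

table[0] = [2, 14, 17, 6]. table[0] has length 4. The slice table[0][1:3] selects indices [1, 2] (1->14, 2->17), giving [14, 17].

[14, 17]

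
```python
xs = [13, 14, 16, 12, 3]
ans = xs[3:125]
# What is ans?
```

xs has length 5. The slice xs[3:125] selects indices [3, 4] (3->12, 4->3), giving [12, 3].

[12, 3]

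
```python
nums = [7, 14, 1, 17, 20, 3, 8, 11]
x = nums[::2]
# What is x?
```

nums has length 8. The slice nums[::2] selects indices [0, 2, 4, 6] (0->7, 2->1, 4->20, 6->8), giving [7, 1, 20, 8].

[7, 1, 20, 8]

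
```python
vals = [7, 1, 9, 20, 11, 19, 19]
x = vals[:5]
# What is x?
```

vals has length 7. The slice vals[:5] selects indices [0, 1, 2, 3, 4] (0->7, 1->1, 2->9, 3->20, 4->11), giving [7, 1, 9, 20, 11].

[7, 1, 9, 20, 11]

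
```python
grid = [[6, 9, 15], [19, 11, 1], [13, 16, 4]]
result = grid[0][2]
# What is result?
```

grid[0] = [6, 9, 15]. Taking column 2 of that row yields 15.

15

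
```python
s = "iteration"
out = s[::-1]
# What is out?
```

s has length 9. The slice s[::-1] selects indices [8, 7, 6, 5, 4, 3, 2, 1, 0] (8->'n', 7->'o', 6->'i', 5->'t', 4->'a', 3->'r', 2->'e', 1->'t', 0->'i'), giving 'noitareti'.

'noitareti'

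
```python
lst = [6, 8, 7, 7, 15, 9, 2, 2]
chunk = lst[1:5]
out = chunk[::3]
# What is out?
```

lst has length 8. The slice lst[1:5] selects indices [1, 2, 3, 4] (1->8, 2->7, 3->7, 4->15), giving [8, 7, 7, 15]. So chunk = [8, 7, 7, 15]. chunk has length 4. The slice chunk[::3] selects indices [0, 3] (0->8, 3->15), giving [8, 15].

[8, 15]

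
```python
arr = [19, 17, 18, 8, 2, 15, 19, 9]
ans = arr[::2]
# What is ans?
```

arr has length 8. The slice arr[::2] selects indices [0, 2, 4, 6] (0->19, 2->18, 4->2, 6->19), giving [19, 18, 2, 19].

[19, 18, 2, 19]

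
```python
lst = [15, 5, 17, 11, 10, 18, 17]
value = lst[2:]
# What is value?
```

lst has length 7. The slice lst[2:] selects indices [2, 3, 4, 5, 6] (2->17, 3->11, 4->10, 5->18, 6->17), giving [17, 11, 10, 18, 17].

[17, 11, 10, 18, 17]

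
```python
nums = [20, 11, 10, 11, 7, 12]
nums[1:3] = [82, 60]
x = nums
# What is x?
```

nums starts as [20, 11, 10, 11, 7, 12] (length 6). The slice nums[1:3] covers indices [1, 2] with values [11, 10]. Replacing that slice with [82, 60] (same length) produces [20, 82, 60, 11, 7, 12].

[20, 82, 60, 11, 7, 12]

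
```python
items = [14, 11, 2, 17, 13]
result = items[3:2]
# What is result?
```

items has length 5. The slice items[3:2] resolves to an empty index range, so the result is [].

[]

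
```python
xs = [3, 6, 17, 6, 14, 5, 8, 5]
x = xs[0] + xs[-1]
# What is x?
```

xs has length 8. xs[0] = 3.
xs has length 8. Negative index -1 maps to positive index 8 + (-1) = 7. xs[7] = 5.
Sum: 3 + 5 = 8.

8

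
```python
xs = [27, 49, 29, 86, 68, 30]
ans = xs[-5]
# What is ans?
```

xs has length 6. Negative index -5 maps to positive index 6 + (-5) = 1. xs[1] = 49.

49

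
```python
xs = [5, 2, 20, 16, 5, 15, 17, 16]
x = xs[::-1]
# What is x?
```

xs has length 8. The slice xs[::-1] selects indices [7, 6, 5, 4, 3, 2, 1, 0] (7->16, 6->17, 5->15, 4->5, 3->16, 2->20, 1->2, 0->5), giving [16, 17, 15, 5, 16, 20, 2, 5].

[16, 17, 15, 5, 16, 20, 2, 5]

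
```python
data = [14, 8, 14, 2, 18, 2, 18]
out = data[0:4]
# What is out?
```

data has length 7. The slice data[0:4] selects indices [0, 1, 2, 3] (0->14, 1->8, 2->14, 3->2), giving [14, 8, 14, 2].

[14, 8, 14, 2]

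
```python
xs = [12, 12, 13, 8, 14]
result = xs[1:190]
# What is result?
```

xs has length 5. The slice xs[1:190] selects indices [1, 2, 3, 4] (1->12, 2->13, 3->8, 4->14), giving [12, 13, 8, 14].

[12, 13, 8, 14]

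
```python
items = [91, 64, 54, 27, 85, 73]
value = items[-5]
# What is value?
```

items has length 6. Negative index -5 maps to positive index 6 + (-5) = 1. items[1] = 64.

64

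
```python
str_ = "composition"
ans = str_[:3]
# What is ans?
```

str_ has length 11. The slice str_[:3] selects indices [0, 1, 2] (0->'c', 1->'o', 2->'m'), giving 'com'.

'com'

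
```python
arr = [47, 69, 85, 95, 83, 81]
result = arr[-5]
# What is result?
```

arr has length 6. Negative index -5 maps to positive index 6 + (-5) = 1. arr[1] = 69.

69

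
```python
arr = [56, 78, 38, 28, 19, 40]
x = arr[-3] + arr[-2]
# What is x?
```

arr has length 6. Negative index -3 maps to positive index 6 + (-3) = 3. arr[3] = 28.
arr has length 6. Negative index -2 maps to positive index 6 + (-2) = 4. arr[4] = 19.
Sum: 28 + 19 = 47.

47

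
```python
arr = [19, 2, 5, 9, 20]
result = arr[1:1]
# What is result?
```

arr has length 5. The slice arr[1:1] resolves to an empty index range, so the result is [].

[]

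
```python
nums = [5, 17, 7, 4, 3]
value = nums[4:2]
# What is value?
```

nums has length 5. The slice nums[4:2] resolves to an empty index range, so the result is [].

[]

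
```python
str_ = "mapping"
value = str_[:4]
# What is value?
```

str_ has length 7. The slice str_[:4] selects indices [0, 1, 2, 3] (0->'m', 1->'a', 2->'p', 3->'p'), giving 'mapp'.

'mapp'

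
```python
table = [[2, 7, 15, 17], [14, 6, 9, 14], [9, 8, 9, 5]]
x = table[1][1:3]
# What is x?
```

table[1] = [14, 6, 9, 14]. table[1] has length 4. The slice table[1][1:3] selects indices [1, 2] (1->6, 2->9), giving [6, 9].

[6, 9]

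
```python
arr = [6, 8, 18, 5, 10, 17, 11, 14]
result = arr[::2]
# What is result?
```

arr has length 8. The slice arr[::2] selects indices [0, 2, 4, 6] (0->6, 2->18, 4->10, 6->11), giving [6, 18, 10, 11].

[6, 18, 10, 11]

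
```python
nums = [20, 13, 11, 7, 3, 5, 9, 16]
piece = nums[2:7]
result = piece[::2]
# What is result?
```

nums has length 8. The slice nums[2:7] selects indices [2, 3, 4, 5, 6] (2->11, 3->7, 4->3, 5->5, 6->9), giving [11, 7, 3, 5, 9]. So piece = [11, 7, 3, 5, 9]. piece has length 5. The slice piece[::2] selects indices [0, 2, 4] (0->11, 2->3, 4->9), giving [11, 3, 9].

[11, 3, 9]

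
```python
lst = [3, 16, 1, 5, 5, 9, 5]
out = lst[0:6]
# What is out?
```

lst has length 7. The slice lst[0:6] selects indices [0, 1, 2, 3, 4, 5] (0->3, 1->16, 2->1, 3->5, 4->5, 5->9), giving [3, 16, 1, 5, 5, 9].

[3, 16, 1, 5, 5, 9]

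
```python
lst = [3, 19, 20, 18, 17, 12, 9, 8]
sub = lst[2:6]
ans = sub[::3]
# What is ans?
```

lst has length 8. The slice lst[2:6] selects indices [2, 3, 4, 5] (2->20, 3->18, 4->17, 5->12), giving [20, 18, 17, 12]. So sub = [20, 18, 17, 12]. sub has length 4. The slice sub[::3] selects indices [0, 3] (0->20, 3->12), giving [20, 12].

[20, 12]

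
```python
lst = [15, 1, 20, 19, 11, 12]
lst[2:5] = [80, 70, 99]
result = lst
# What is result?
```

lst starts as [15, 1, 20, 19, 11, 12] (length 6). The slice lst[2:5] covers indices [2, 3, 4] with values [20, 19, 11]. Replacing that slice with [80, 70, 99] (same length) produces [15, 1, 80, 70, 99, 12].

[15, 1, 80, 70, 99, 12]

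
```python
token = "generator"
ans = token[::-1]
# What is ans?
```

token has length 9. The slice token[::-1] selects indices [8, 7, 6, 5, 4, 3, 2, 1, 0] (8->'r', 7->'o', 6->'t', 5->'a', 4->'r', 3->'e', 2->'n', 1->'e', 0->'g'), giving 'rotareneg'.

'rotareneg'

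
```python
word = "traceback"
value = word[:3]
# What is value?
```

word has length 9. The slice word[:3] selects indices [0, 1, 2] (0->'t', 1->'r', 2->'a'), giving 'tra'.

'tra'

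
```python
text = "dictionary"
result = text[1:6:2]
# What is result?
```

text has length 10. The slice text[1:6:2] selects indices [1, 3, 5] (1->'i', 3->'t', 5->'o'), giving 'ito'.

'ito'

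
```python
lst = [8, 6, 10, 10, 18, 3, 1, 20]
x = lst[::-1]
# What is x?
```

lst has length 8. The slice lst[::-1] selects indices [7, 6, 5, 4, 3, 2, 1, 0] (7->20, 6->1, 5->3, 4->18, 3->10, 2->10, 1->6, 0->8), giving [20, 1, 3, 18, 10, 10, 6, 8].

[20, 1, 3, 18, 10, 10, 6, 8]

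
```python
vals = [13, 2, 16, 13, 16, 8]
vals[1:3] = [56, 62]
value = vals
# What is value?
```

vals starts as [13, 2, 16, 13, 16, 8] (length 6). The slice vals[1:3] covers indices [1, 2] with values [2, 16]. Replacing that slice with [56, 62] (same length) produces [13, 56, 62, 13, 16, 8].

[13, 56, 62, 13, 16, 8]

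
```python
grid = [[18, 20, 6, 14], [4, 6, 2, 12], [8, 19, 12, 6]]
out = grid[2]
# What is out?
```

grid has 3 rows. Row 2 is [8, 19, 12, 6].

[8, 19, 12, 6]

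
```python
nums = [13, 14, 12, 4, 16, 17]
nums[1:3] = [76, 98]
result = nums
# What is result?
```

nums starts as [13, 14, 12, 4, 16, 17] (length 6). The slice nums[1:3] covers indices [1, 2] with values [14, 12]. Replacing that slice with [76, 98] (same length) produces [13, 76, 98, 4, 16, 17].

[13, 76, 98, 4, 16, 17]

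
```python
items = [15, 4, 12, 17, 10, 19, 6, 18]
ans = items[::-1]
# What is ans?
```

items has length 8. The slice items[::-1] selects indices [7, 6, 5, 4, 3, 2, 1, 0] (7->18, 6->6, 5->19, 4->10, 3->17, 2->12, 1->4, 0->15), giving [18, 6, 19, 10, 17, 12, 4, 15].

[18, 6, 19, 10, 17, 12, 4, 15]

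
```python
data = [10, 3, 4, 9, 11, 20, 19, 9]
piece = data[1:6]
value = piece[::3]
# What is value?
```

data has length 8. The slice data[1:6] selects indices [1, 2, 3, 4, 5] (1->3, 2->4, 3->9, 4->11, 5->20), giving [3, 4, 9, 11, 20]. So piece = [3, 4, 9, 11, 20]. piece has length 5. The slice piece[::3] selects indices [0, 3] (0->3, 3->11), giving [3, 11].

[3, 11]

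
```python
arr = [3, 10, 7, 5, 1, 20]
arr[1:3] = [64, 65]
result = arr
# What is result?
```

arr starts as [3, 10, 7, 5, 1, 20] (length 6). The slice arr[1:3] covers indices [1, 2] with values [10, 7]. Replacing that slice with [64, 65] (same length) produces [3, 64, 65, 5, 1, 20].

[3, 64, 65, 5, 1, 20]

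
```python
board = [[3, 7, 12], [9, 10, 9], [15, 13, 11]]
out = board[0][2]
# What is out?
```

board[0] = [3, 7, 12]. Taking column 2 of that row yields 12.

12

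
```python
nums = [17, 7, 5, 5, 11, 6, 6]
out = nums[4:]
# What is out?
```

nums has length 7. The slice nums[4:] selects indices [4, 5, 6] (4->11, 5->6, 6->6), giving [11, 6, 6].

[11, 6, 6]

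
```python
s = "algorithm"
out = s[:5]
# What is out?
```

s has length 9. The slice s[:5] selects indices [0, 1, 2, 3, 4] (0->'a', 1->'l', 2->'g', 3->'o', 4->'r'), giving 'algor'.

'algor'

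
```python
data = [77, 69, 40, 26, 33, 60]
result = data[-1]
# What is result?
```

data has length 6. Negative index -1 maps to positive index 6 + (-1) = 5. data[5] = 60.

60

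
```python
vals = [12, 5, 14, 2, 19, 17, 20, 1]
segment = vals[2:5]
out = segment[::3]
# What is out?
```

vals has length 8. The slice vals[2:5] selects indices [2, 3, 4] (2->14, 3->2, 4->19), giving [14, 2, 19]. So segment = [14, 2, 19]. segment has length 3. The slice segment[::3] selects indices [0] (0->14), giving [14].

[14]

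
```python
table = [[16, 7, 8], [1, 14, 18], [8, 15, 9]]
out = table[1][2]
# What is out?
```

table[1] = [1, 14, 18]. Taking column 2 of that row yields 18.

18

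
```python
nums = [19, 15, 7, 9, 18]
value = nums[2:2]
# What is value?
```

nums has length 5. The slice nums[2:2] resolves to an empty index range, so the result is [].

[]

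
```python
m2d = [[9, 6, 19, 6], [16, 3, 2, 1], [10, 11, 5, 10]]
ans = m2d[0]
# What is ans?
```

m2d has 3 rows. Row 0 is [9, 6, 19, 6].

[9, 6, 19, 6]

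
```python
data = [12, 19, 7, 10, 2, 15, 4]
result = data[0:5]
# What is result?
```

data has length 7. The slice data[0:5] selects indices [0, 1, 2, 3, 4] (0->12, 1->19, 2->7, 3->10, 4->2), giving [12, 19, 7, 10, 2].

[12, 19, 7, 10, 2]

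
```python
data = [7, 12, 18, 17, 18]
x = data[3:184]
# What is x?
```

data has length 5. The slice data[3:184] selects indices [3, 4] (3->17, 4->18), giving [17, 18].

[17, 18]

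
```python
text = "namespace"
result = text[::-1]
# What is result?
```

text has length 9. The slice text[::-1] selects indices [8, 7, 6, 5, 4, 3, 2, 1, 0] (8->'e', 7->'c', 6->'a', 5->'p', 4->'s', 3->'e', 2->'m', 1->'a', 0->'n'), giving 'ecapseman'.

'ecapseman'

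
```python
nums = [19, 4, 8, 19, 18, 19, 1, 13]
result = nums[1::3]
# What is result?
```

nums has length 8. The slice nums[1::3] selects indices [1, 4, 7] (1->4, 4->18, 7->13), giving [4, 18, 13].

[4, 18, 13]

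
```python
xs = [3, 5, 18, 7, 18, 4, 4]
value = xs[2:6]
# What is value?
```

xs has length 7. The slice xs[2:6] selects indices [2, 3, 4, 5] (2->18, 3->7, 4->18, 5->4), giving [18, 7, 18, 4].

[18, 7, 18, 4]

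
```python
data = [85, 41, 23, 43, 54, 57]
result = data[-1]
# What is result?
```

data has length 6. Negative index -1 maps to positive index 6 + (-1) = 5. data[5] = 57.

57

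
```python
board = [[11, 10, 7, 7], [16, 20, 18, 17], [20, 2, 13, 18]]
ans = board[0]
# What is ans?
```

board has 3 rows. Row 0 is [11, 10, 7, 7].

[11, 10, 7, 7]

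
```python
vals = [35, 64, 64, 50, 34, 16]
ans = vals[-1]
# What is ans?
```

vals has length 6. Negative index -1 maps to positive index 6 + (-1) = 5. vals[5] = 16.

16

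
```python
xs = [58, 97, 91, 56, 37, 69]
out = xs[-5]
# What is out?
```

xs has length 6. Negative index -5 maps to positive index 6 + (-5) = 1. xs[1] = 97.

97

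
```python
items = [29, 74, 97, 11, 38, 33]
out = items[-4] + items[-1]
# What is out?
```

items has length 6. Negative index -4 maps to positive index 6 + (-4) = 2. items[2] = 97.
items has length 6. Negative index -1 maps to positive index 6 + (-1) = 5. items[5] = 33.
Sum: 97 + 33 = 130.

130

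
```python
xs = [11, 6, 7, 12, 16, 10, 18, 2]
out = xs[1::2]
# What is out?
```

xs has length 8. The slice xs[1::2] selects indices [1, 3, 5, 7] (1->6, 3->12, 5->10, 7->2), giving [6, 12, 10, 2].

[6, 12, 10, 2]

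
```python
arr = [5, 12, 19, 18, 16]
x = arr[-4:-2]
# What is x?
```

arr has length 5. The slice arr[-4:-2] selects indices [1, 2] (1->12, 2->19), giving [12, 19].

[12, 19]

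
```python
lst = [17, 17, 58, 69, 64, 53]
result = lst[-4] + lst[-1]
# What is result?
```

lst has length 6. Negative index -4 maps to positive index 6 + (-4) = 2. lst[2] = 58.
lst has length 6. Negative index -1 maps to positive index 6 + (-1) = 5. lst[5] = 53.
Sum: 58 + 53 = 111.

111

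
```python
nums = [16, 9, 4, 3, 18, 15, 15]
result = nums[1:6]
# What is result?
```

nums has length 7. The slice nums[1:6] selects indices [1, 2, 3, 4, 5] (1->9, 2->4, 3->3, 4->18, 5->15), giving [9, 4, 3, 18, 15].

[9, 4, 3, 18, 15]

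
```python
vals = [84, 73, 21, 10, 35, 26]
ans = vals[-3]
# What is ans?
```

vals has length 6. Negative index -3 maps to positive index 6 + (-3) = 3. vals[3] = 10.

10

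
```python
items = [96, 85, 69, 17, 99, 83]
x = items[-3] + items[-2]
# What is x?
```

items has length 6. Negative index -3 maps to positive index 6 + (-3) = 3. items[3] = 17.
items has length 6. Negative index -2 maps to positive index 6 + (-2) = 4. items[4] = 99.
Sum: 17 + 99 = 116.

116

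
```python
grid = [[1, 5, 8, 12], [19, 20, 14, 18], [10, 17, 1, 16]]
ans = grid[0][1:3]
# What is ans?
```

grid[0] = [1, 5, 8, 12]. grid[0] has length 4. The slice grid[0][1:3] selects indices [1, 2] (1->5, 2->8), giving [5, 8].

[5, 8]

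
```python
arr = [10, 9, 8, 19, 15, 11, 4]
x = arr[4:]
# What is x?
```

arr has length 7. The slice arr[4:] selects indices [4, 5, 6] (4->15, 5->11, 6->4), giving [15, 11, 4].

[15, 11, 4]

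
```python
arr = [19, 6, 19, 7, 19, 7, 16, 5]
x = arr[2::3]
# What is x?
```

arr has length 8. The slice arr[2::3] selects indices [2, 5] (2->19, 5->7), giving [19, 7].

[19, 7]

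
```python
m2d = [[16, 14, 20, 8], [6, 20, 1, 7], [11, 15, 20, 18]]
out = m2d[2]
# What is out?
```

m2d has 3 rows. Row 2 is [11, 15, 20, 18].

[11, 15, 20, 18]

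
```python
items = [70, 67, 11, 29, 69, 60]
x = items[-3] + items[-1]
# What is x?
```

items has length 6. Negative index -3 maps to positive index 6 + (-3) = 3. items[3] = 29.
items has length 6. Negative index -1 maps to positive index 6 + (-1) = 5. items[5] = 60.
Sum: 29 + 60 = 89.

89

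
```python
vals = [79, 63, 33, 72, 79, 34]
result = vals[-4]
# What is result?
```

vals has length 6. Negative index -4 maps to positive index 6 + (-4) = 2. vals[2] = 33.

33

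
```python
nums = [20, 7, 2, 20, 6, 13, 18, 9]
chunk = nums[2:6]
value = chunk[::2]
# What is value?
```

nums has length 8. The slice nums[2:6] selects indices [2, 3, 4, 5] (2->2, 3->20, 4->6, 5->13), giving [2, 20, 6, 13]. So chunk = [2, 20, 6, 13]. chunk has length 4. The slice chunk[::2] selects indices [0, 2] (0->2, 2->6), giving [2, 6].

[2, 6]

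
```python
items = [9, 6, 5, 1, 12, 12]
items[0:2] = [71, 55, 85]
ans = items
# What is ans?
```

items starts as [9, 6, 5, 1, 12, 12] (length 6). The slice items[0:2] covers indices [0, 1] with values [9, 6]. Replacing that slice with [71, 55, 85] (different length) produces [71, 55, 85, 5, 1, 12, 12].

[71, 55, 85, 5, 1, 12, 12]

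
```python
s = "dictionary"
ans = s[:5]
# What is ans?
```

s has length 10. The slice s[:5] selects indices [0, 1, 2, 3, 4] (0->'d', 1->'i', 2->'c', 3->'t', 4->'i'), giving 'dicti'.

'dicti'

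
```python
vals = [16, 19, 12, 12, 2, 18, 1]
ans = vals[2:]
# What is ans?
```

vals has length 7. The slice vals[2:] selects indices [2, 3, 4, 5, 6] (2->12, 3->12, 4->2, 5->18, 6->1), giving [12, 12, 2, 18, 1].

[12, 12, 2, 18, 1]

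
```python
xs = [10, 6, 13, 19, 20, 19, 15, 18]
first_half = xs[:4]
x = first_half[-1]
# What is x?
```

xs has length 8. The slice xs[:4] selects indices [0, 1, 2, 3] (0->10, 1->6, 2->13, 3->19), giving [10, 6, 13, 19]. So first_half = [10, 6, 13, 19]. Then first_half[-1] = 19.

19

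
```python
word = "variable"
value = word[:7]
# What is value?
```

word has length 8. The slice word[:7] selects indices [0, 1, 2, 3, 4, 5, 6] (0->'v', 1->'a', 2->'r', 3->'i', 4->'a', 5->'b', 6->'l'), giving 'variabl'.

'variabl'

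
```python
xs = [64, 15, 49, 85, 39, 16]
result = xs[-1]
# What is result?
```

xs has length 6. Negative index -1 maps to positive index 6 + (-1) = 5. xs[5] = 16.

16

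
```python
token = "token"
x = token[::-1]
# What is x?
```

token has length 5. The slice token[::-1] selects indices [4, 3, 2, 1, 0] (4->'n', 3->'e', 2->'k', 1->'o', 0->'t'), giving 'nekot'.

'nekot'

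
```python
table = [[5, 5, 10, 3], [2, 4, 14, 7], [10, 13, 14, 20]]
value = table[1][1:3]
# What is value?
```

table[1] = [2, 4, 14, 7]. table[1] has length 4. The slice table[1][1:3] selects indices [1, 2] (1->4, 2->14), giving [4, 14].

[4, 14]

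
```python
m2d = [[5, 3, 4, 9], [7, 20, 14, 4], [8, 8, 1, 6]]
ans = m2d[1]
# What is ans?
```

m2d has 3 rows. Row 1 is [7, 20, 14, 4].

[7, 20, 14, 4]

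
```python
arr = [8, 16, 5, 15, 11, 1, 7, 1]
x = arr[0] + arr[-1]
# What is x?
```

arr has length 8. arr[0] = 8.
arr has length 8. Negative index -1 maps to positive index 8 + (-1) = 7. arr[7] = 1.
Sum: 8 + 1 = 9.

9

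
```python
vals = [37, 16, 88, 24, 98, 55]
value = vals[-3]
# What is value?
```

vals has length 6. Negative index -3 maps to positive index 6 + (-3) = 3. vals[3] = 24.

24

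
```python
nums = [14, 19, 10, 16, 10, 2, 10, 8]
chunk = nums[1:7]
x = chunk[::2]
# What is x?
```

nums has length 8. The slice nums[1:7] selects indices [1, 2, 3, 4, 5, 6] (1->19, 2->10, 3->16, 4->10, 5->2, 6->10), giving [19, 10, 16, 10, 2, 10]. So chunk = [19, 10, 16, 10, 2, 10]. chunk has length 6. The slice chunk[::2] selects indices [0, 2, 4] (0->19, 2->16, 4->2), giving [19, 16, 2].

[19, 16, 2]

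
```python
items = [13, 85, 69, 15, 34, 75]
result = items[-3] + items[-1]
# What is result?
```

items has length 6. Negative index -3 maps to positive index 6 + (-3) = 3. items[3] = 15.
items has length 6. Negative index -1 maps to positive index 6 + (-1) = 5. items[5] = 75.
Sum: 15 + 75 = 90.

90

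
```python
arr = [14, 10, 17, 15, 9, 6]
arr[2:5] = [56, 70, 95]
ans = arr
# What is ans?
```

arr starts as [14, 10, 17, 15, 9, 6] (length 6). The slice arr[2:5] covers indices [2, 3, 4] with values [17, 15, 9]. Replacing that slice with [56, 70, 95] (same length) produces [14, 10, 56, 70, 95, 6].

[14, 10, 56, 70, 95, 6]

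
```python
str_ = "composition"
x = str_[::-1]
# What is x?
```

str_ has length 11. The slice str_[::-1] selects indices [10, 9, 8, 7, 6, 5, 4, 3, 2, 1, 0] (10->'n', 9->'o', 8->'i', 7->'t', 6->'i', 5->'s', 4->'o', 3->'p', 2->'m', 1->'o', 0->'c'), giving 'noitisopmoc'.

'noitisopmoc'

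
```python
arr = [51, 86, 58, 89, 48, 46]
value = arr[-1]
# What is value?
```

arr has length 6. Negative index -1 maps to positive index 6 + (-1) = 5. arr[5] = 46.

46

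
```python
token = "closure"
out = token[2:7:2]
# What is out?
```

token has length 7. The slice token[2:7:2] selects indices [2, 4, 6] (2->'o', 4->'u', 6->'e'), giving 'oue'.

'oue'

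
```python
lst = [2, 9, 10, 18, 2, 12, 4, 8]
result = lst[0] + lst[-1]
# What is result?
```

lst has length 8. lst[0] = 2.
lst has length 8. Negative index -1 maps to positive index 8 + (-1) = 7. lst[7] = 8.
Sum: 2 + 8 = 10.

10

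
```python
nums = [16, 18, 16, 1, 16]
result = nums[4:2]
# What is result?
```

nums has length 5. The slice nums[4:2] resolves to an empty index range, so the result is [].

[]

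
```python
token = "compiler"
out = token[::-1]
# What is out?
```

token has length 8. The slice token[::-1] selects indices [7, 6, 5, 4, 3, 2, 1, 0] (7->'r', 6->'e', 5->'l', 4->'i', 3->'p', 2->'m', 1->'o', 0->'c'), giving 'relipmoc'.

'relipmoc'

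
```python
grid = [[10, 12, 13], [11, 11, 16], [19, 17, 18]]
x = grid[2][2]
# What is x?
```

grid[2] = [19, 17, 18]. Taking column 2 of that row yields 18.

18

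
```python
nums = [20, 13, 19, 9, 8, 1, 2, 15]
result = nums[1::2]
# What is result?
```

nums has length 8. The slice nums[1::2] selects indices [1, 3, 5, 7] (1->13, 3->9, 5->1, 7->15), giving [13, 9, 1, 15].

[13, 9, 1, 15]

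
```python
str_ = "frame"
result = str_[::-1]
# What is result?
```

str_ has length 5. The slice str_[::-1] selects indices [4, 3, 2, 1, 0] (4->'e', 3->'m', 2->'a', 1->'r', 0->'f'), giving 'emarf'.

'emarf'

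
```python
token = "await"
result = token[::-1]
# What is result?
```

token has length 5. The slice token[::-1] selects indices [4, 3, 2, 1, 0] (4->'t', 3->'i', 2->'a', 1->'w', 0->'a'), giving 'tiawa'.

'tiawa'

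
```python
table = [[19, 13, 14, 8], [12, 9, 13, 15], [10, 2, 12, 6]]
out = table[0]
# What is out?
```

table has 3 rows. Row 0 is [19, 13, 14, 8].

[19, 13, 14, 8]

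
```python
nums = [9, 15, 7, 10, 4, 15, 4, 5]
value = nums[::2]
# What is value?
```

nums has length 8. The slice nums[::2] selects indices [0, 2, 4, 6] (0->9, 2->7, 4->4, 6->4), giving [9, 7, 4, 4].

[9, 7, 4, 4]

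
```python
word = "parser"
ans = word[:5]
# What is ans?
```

word has length 6. The slice word[:5] selects indices [0, 1, 2, 3, 4] (0->'p', 1->'a', 2->'r', 3->'s', 4->'e'), giving 'parse'.

'parse'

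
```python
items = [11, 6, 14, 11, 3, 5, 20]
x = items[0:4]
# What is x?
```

items has length 7. The slice items[0:4] selects indices [0, 1, 2, 3] (0->11, 1->6, 2->14, 3->11), giving [11, 6, 14, 11].

[11, 6, 14, 11]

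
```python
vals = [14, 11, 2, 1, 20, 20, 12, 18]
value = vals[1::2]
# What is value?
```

vals has length 8. The slice vals[1::2] selects indices [1, 3, 5, 7] (1->11, 3->1, 5->20, 7->18), giving [11, 1, 20, 18].

[11, 1, 20, 18]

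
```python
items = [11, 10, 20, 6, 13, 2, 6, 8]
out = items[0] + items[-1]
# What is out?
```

items has length 8. items[0] = 11.
items has length 8. Negative index -1 maps to positive index 8 + (-1) = 7. items[7] = 8.
Sum: 11 + 8 = 19.

19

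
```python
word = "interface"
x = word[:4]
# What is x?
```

word has length 9. The slice word[:4] selects indices [0, 1, 2, 3] (0->'i', 1->'n', 2->'t', 3->'e'), giving 'inte'.

'inte'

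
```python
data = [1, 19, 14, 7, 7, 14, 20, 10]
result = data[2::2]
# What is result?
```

data has length 8. The slice data[2::2] selects indices [2, 4, 6] (2->14, 4->7, 6->20), giving [14, 7, 20].

[14, 7, 20]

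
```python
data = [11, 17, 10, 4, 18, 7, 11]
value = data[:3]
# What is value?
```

data has length 7. The slice data[:3] selects indices [0, 1, 2] (0->11, 1->17, 2->10), giving [11, 17, 10].

[11, 17, 10]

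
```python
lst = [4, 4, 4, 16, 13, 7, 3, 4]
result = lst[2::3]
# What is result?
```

lst has length 8. The slice lst[2::3] selects indices [2, 5] (2->4, 5->7), giving [4, 7].

[4, 7]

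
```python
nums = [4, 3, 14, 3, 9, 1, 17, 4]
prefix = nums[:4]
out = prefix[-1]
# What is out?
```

nums has length 8. The slice nums[:4] selects indices [0, 1, 2, 3] (0->4, 1->3, 2->14, 3->3), giving [4, 3, 14, 3]. So prefix = [4, 3, 14, 3]. Then prefix[-1] = 3.

3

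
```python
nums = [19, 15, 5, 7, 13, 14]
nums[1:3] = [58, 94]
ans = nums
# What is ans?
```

nums starts as [19, 15, 5, 7, 13, 14] (length 6). The slice nums[1:3] covers indices [1, 2] with values [15, 5]. Replacing that slice with [58, 94] (same length) produces [19, 58, 94, 7, 13, 14].

[19, 58, 94, 7, 13, 14]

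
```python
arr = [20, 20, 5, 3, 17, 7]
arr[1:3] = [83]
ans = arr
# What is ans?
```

arr starts as [20, 20, 5, 3, 17, 7] (length 6). The slice arr[1:3] covers indices [1, 2] with values [20, 5]. Replacing that slice with [83] (different length) produces [20, 83, 3, 17, 7].

[20, 83, 3, 17, 7]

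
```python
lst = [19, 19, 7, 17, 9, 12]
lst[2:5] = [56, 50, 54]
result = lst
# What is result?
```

lst starts as [19, 19, 7, 17, 9, 12] (length 6). The slice lst[2:5] covers indices [2, 3, 4] with values [7, 17, 9]. Replacing that slice with [56, 50, 54] (same length) produces [19, 19, 56, 50, 54, 12].

[19, 19, 56, 50, 54, 12]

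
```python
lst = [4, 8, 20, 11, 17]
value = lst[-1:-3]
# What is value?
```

lst has length 5. The slice lst[-1:-3] resolves to an empty index range, so the result is [].

[]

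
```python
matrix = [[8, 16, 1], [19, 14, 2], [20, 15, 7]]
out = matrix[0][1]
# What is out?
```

matrix[0] = [8, 16, 1]. Taking column 1 of that row yields 16.

16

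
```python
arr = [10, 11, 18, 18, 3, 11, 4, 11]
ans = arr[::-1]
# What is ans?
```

arr has length 8. The slice arr[::-1] selects indices [7, 6, 5, 4, 3, 2, 1, 0] (7->11, 6->4, 5->11, 4->3, 3->18, 2->18, 1->11, 0->10), giving [11, 4, 11, 3, 18, 18, 11, 10].

[11, 4, 11, 3, 18, 18, 11, 10]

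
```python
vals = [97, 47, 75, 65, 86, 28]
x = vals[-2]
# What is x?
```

vals has length 6. Negative index -2 maps to positive index 6 + (-2) = 4. vals[4] = 86.

86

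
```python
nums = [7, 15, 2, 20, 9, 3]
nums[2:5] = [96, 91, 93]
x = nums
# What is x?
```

nums starts as [7, 15, 2, 20, 9, 3] (length 6). The slice nums[2:5] covers indices [2, 3, 4] with values [2, 20, 9]. Replacing that slice with [96, 91, 93] (same length) produces [7, 15, 96, 91, 93, 3].

[7, 15, 96, 91, 93, 3]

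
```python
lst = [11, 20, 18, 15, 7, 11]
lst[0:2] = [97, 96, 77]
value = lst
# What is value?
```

lst starts as [11, 20, 18, 15, 7, 11] (length 6). The slice lst[0:2] covers indices [0, 1] with values [11, 20]. Replacing that slice with [97, 96, 77] (different length) produces [97, 96, 77, 18, 15, 7, 11].

[97, 96, 77, 18, 15, 7, 11]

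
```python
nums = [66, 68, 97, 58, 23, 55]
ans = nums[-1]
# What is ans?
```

nums has length 6. Negative index -1 maps to positive index 6 + (-1) = 5. nums[5] = 55.

55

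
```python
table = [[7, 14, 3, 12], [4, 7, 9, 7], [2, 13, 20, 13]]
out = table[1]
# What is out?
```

table has 3 rows. Row 1 is [4, 7, 9, 7].

[4, 7, 9, 7]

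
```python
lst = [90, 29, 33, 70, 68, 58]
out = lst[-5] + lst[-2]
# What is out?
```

lst has length 6. Negative index -5 maps to positive index 6 + (-5) = 1. lst[1] = 29.
lst has length 6. Negative index -2 maps to positive index 6 + (-2) = 4. lst[4] = 68.
Sum: 29 + 68 = 97.

97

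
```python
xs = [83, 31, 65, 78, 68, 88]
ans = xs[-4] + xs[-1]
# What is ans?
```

xs has length 6. Negative index -4 maps to positive index 6 + (-4) = 2. xs[2] = 65.
xs has length 6. Negative index -1 maps to positive index 6 + (-1) = 5. xs[5] = 88.
Sum: 65 + 88 = 153.

153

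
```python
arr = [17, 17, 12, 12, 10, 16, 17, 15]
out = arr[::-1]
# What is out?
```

arr has length 8. The slice arr[::-1] selects indices [7, 6, 5, 4, 3, 2, 1, 0] (7->15, 6->17, 5->16, 4->10, 3->12, 2->12, 1->17, 0->17), giving [15, 17, 16, 10, 12, 12, 17, 17].

[15, 17, 16, 10, 12, 12, 17, 17]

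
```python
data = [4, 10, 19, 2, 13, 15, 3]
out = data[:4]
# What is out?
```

data has length 7. The slice data[:4] selects indices [0, 1, 2, 3] (0->4, 1->10, 2->19, 3->2), giving [4, 10, 19, 2].

[4, 10, 19, 2]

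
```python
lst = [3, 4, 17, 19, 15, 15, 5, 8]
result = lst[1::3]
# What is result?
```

lst has length 8. The slice lst[1::3] selects indices [1, 4, 7] (1->4, 4->15, 7->8), giving [4, 15, 8].

[4, 15, 8]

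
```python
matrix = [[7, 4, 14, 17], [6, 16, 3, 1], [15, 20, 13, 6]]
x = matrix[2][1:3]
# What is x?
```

matrix[2] = [15, 20, 13, 6]. matrix[2] has length 4. The slice matrix[2][1:3] selects indices [1, 2] (1->20, 2->13), giving [20, 13].

[20, 13]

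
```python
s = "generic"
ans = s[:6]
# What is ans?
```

s has length 7. The slice s[:6] selects indices [0, 1, 2, 3, 4, 5] (0->'g', 1->'e', 2->'n', 3->'e', 4->'r', 5->'i'), giving 'generi'.

'generi'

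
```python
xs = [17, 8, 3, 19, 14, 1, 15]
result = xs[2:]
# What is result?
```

xs has length 7. The slice xs[2:] selects indices [2, 3, 4, 5, 6] (2->3, 3->19, 4->14, 5->1, 6->15), giving [3, 19, 14, 1, 15].

[3, 19, 14, 1, 15]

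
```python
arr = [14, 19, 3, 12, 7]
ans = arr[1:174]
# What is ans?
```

arr has length 5. The slice arr[1:174] selects indices [1, 2, 3, 4] (1->19, 2->3, 3->12, 4->7), giving [19, 3, 12, 7].

[19, 3, 12, 7]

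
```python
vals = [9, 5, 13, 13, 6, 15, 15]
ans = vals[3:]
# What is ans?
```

vals has length 7. The slice vals[3:] selects indices [3, 4, 5, 6] (3->13, 4->6, 5->15, 6->15), giving [13, 6, 15, 15].

[13, 6, 15, 15]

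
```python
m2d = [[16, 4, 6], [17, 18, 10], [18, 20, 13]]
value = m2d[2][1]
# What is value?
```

m2d[2] = [18, 20, 13]. Taking column 1 of that row yields 20.

20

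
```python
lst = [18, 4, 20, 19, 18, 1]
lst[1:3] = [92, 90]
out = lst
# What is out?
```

lst starts as [18, 4, 20, 19, 18, 1] (length 6). The slice lst[1:3] covers indices [1, 2] with values [4, 20]. Replacing that slice with [92, 90] (same length) produces [18, 92, 90, 19, 18, 1].

[18, 92, 90, 19, 18, 1]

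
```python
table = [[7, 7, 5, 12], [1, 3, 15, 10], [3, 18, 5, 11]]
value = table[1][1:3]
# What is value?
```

table[1] = [1, 3, 15, 10]. table[1] has length 4. The slice table[1][1:3] selects indices [1, 2] (1->3, 2->15), giving [3, 15].

[3, 15]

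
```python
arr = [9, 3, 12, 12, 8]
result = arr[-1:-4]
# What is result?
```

arr has length 5. The slice arr[-1:-4] resolves to an empty index range, so the result is [].

[]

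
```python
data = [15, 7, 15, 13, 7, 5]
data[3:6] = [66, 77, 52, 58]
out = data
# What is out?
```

data starts as [15, 7, 15, 13, 7, 5] (length 6). The slice data[3:6] covers indices [3, 4, 5] with values [13, 7, 5]. Replacing that slice with [66, 77, 52, 58] (different length) produces [15, 7, 15, 66, 77, 52, 58].

[15, 7, 15, 66, 77, 52, 58]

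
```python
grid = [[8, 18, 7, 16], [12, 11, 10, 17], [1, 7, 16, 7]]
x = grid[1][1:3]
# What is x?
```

grid[1] = [12, 11, 10, 17]. grid[1] has length 4. The slice grid[1][1:3] selects indices [1, 2] (1->11, 2->10), giving [11, 10].

[11, 10]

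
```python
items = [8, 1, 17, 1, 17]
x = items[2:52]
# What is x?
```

items has length 5. The slice items[2:52] selects indices [2, 3, 4] (2->17, 3->1, 4->17), giving [17, 1, 17].

[17, 1, 17]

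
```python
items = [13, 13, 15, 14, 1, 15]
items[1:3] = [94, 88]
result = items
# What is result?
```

items starts as [13, 13, 15, 14, 1, 15] (length 6). The slice items[1:3] covers indices [1, 2] with values [13, 15]. Replacing that slice with [94, 88] (same length) produces [13, 94, 88, 14, 1, 15].

[13, 94, 88, 14, 1, 15]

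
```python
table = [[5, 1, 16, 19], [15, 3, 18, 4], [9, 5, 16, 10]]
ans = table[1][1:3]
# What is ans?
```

table[1] = [15, 3, 18, 4]. table[1] has length 4. The slice table[1][1:3] selects indices [1, 2] (1->3, 2->18), giving [3, 18].

[3, 18]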